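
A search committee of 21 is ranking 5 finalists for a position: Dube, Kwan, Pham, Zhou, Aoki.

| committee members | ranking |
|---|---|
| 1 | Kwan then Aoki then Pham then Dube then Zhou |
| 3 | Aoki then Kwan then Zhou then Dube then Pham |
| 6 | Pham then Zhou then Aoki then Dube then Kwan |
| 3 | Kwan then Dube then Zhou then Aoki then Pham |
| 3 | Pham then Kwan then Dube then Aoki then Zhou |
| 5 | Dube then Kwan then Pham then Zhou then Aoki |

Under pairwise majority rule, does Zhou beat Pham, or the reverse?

Ballots ranking Zhou above Pham: 3 + 3 = 6.
Ballots ranking Pham above Zhou: 21 − 6 = 15.
Pham wins the head-to-head 15–6.

Pham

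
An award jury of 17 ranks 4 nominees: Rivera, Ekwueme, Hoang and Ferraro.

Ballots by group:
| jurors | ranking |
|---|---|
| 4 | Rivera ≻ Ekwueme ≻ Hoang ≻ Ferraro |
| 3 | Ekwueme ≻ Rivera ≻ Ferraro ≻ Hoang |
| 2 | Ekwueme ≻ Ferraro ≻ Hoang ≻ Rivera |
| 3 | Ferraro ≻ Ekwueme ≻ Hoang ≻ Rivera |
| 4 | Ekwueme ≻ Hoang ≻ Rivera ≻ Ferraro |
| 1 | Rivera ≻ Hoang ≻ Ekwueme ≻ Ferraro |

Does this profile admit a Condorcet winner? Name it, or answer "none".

Check each pair by majority over 17 ballots:
Rivera vs Ekwueme: Rivera is ranked higher on 4+1 = 5 ballots, Ekwueme on 12. Ekwueme wins 12–5.
Rivera vs Hoang: 4+3+1 = 8 for Rivera, 9 for Hoang — Hoang by 9–8.
Rivera vs Ferraro: Rivera preferred on 4+3+4+1 = 12 ballots; Rivera wins 12–5.
Ekwueme vs Hoang: 16 to 1, Ekwueme.
Ekwueme vs Ferraro: 14 to 3, Ekwueme.
Hoang vs Ferraro: 4+4+1 = 9 for Hoang, 8 for Ferraro — Hoang by 9–8.
Only Ekwueme has no losses; Ekwueme is the Condorcet winner.

Ekwueme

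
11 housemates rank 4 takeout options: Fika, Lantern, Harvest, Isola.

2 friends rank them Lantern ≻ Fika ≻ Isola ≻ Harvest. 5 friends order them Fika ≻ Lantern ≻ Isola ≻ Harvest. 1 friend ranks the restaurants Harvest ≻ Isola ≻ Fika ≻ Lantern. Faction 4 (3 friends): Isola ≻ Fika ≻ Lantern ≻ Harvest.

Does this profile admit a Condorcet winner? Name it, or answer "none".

Fika

Head-to-head results (11 friends):
Fika–Lantern: Fika 9–2.
Fika–Harvest: Fika 10–1.
Fika vs Isola: 2+5 = 7 for Fika, 4 for Isola — Fika by 7–4.
Lantern vs Harvest: Lantern wins 10–1.
Lantern vs Isola: 7 to 4, Lantern.
Harvest vs Isola: 1 for Harvest, 10 for Isola — Isola by 10–1.
Fika defeats every rival head-to-head and is the Condorcet winner.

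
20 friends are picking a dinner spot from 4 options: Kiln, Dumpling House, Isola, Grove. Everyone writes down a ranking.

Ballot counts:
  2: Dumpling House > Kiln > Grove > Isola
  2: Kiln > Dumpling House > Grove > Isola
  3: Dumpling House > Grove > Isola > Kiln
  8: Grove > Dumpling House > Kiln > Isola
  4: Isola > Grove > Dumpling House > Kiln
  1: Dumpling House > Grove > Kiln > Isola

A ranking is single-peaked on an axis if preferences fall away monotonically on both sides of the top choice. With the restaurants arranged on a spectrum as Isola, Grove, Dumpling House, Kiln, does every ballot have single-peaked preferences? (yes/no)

Axis positions: Isola=1, Grove=2, Dumpling House=3, Kiln=4.
Group 1 (peak Dumpling House at position 3): ranking walks positions 3-4-2-1, expanding outward from the peak — single-peaked.
Group 2 (peak Kiln at position 4): ranking walks positions 4-3-2-1, expanding outward from the peak — single-peaked.
Group 3 (peak Dumpling House at position 3): ranking walks positions 3-2-1-4, expanding outward from the peak — single-peaked.
Group 4 (peak Grove at position 2): ranking walks positions 2-3-4-1, expanding outward from the peak — single-peaked.
Group 5 (peak Isola at position 1): ranking walks positions 1-2-3-4, expanding outward from the peak — single-peaked.
Group 6 (peak Dumpling House at position 3): ranking walks positions 3-2-4-1, expanding outward from the peak — single-peaked.
Every ranking is single-peaked on this axis.

yes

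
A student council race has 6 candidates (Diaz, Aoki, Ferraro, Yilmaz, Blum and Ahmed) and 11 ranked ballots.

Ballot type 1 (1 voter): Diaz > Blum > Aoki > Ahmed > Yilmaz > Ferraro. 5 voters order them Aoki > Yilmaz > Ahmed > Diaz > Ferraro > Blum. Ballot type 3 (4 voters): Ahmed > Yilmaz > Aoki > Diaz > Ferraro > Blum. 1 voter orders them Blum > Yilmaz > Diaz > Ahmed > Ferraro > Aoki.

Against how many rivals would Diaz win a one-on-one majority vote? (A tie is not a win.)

Diaz against each rival (11 voters):
Diaz vs Aoki: Aoki wins 9–2.
Diaz–Ferraro: Diaz 11–0.
Diaz vs Yilmaz: 1 to 10, Yilmaz.
Diaz vs Blum: 1+5+4 = 10 for Diaz, 1 for Blum — Diaz by 10–1.
Diaz vs Ahmed: 2 to 9, Ahmed.
Diaz beats Ferraro, Blum; loses to Aoki, Yilmaz, Ahmed — 2 pairwise wins.

2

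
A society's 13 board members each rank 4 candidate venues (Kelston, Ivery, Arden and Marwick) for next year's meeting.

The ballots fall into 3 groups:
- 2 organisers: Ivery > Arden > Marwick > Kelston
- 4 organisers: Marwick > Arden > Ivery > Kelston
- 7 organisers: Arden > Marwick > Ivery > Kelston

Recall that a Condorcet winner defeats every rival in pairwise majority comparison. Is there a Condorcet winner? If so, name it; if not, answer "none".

Arden

Check each pair by majority over 13 ballots:
Kelston vs Ivery: 0 to 13, Ivery.
Kelston vs Arden: Arden, 13–0.
Kelston vs Marwick: 0 for Kelston, 13 for Marwick — Marwick by 13–0.
Ivery–Arden: Arden 11–2.
Ivery–Marwick: Marwick 11–2.
Arden vs Marwick: Arden is ranked higher on 2+7 = 9 ballots, Marwick on 4. Arden wins 9–4.
Arden beats each of Kelston, Ivery, Marwick — Arden is the Condorcet winner.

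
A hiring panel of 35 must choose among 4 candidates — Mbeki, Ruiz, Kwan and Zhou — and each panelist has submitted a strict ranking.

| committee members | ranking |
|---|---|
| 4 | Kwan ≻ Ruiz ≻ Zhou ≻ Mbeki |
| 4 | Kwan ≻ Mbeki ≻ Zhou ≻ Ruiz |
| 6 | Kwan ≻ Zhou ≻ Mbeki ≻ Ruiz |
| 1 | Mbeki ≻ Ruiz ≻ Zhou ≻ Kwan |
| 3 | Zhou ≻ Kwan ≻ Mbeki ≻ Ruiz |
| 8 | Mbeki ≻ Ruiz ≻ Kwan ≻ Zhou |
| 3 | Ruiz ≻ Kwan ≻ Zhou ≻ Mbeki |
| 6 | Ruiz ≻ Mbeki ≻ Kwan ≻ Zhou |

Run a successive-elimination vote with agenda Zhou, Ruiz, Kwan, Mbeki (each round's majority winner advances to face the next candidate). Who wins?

Mbeki

Round 1: Zhou vs Ruiz — 13–22, Ruiz advances.
Round 2: Ruiz vs Kwan — 18–17, Ruiz advances.
Round 3: Ruiz vs Mbeki — 13–22, Mbeki advances.
Mbeki survives the agenda.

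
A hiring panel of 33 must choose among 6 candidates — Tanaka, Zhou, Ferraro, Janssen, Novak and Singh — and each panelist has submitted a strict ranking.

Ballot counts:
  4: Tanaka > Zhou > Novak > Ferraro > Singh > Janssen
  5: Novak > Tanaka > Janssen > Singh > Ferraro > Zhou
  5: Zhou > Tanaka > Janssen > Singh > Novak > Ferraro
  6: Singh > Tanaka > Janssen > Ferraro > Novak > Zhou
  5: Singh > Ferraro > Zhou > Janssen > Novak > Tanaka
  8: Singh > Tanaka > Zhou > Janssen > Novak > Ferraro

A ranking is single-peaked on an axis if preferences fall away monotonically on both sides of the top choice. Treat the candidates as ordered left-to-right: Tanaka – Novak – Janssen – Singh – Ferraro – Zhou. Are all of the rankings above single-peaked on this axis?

no

Axis positions: Tanaka=1, Novak=2, Janssen=3, Singh=4, Ferraro=5, Zhou=6.
Bloc 1: ranking walks positions 1-6-2-5-4-3; Zhou is ranked above Novak even though Novak lies between Zhou and the peak Tanaka on the axis — preferences dip and rise again. Not single-peaked.
Bloc 2 (peak Novak at position 2): ranking walks positions 2-1-3-4-5-6, expanding outward from the peak — single-peaked.
Bloc 3: ranking walks positions 6-1-3-4-2-5; Tanaka is ranked above Ferraro even though Ferraro lies between Tanaka and the peak Zhou on the axis — preferences dip and rise again. Not single-peaked.
Bloc 4: ranking walks positions 4-1-3-5-2-6; Tanaka is ranked above Janssen even though Janssen lies between Tanaka and the peak Singh on the axis — preferences dip and rise again. Not single-peaked.
Bloc 5 (peak Singh at position 4): ranking walks positions 4-5-6-3-2-1, expanding outward from the peak — single-peaked.
Bloc 6: ranking walks positions 4-1-6-3-2-5; Tanaka is ranked above Janssen even though Janssen lies between Tanaka and the peak Singh on the axis — preferences dip and rise again. Not single-peaked.
Bloc 1 violates single-peakedness, so the profile is not single-peaked on this axis.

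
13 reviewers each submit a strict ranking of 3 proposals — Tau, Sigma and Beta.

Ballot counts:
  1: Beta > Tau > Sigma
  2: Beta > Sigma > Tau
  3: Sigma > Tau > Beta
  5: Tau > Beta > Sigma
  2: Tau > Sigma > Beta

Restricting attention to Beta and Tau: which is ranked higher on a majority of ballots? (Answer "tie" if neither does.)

Ballots ranking Beta above Tau: 1 + 2 = 3.
Ballots ranking Tau above Beta: 13 − 3 = 10.
Tau wins the head-to-head 10–3.

Tau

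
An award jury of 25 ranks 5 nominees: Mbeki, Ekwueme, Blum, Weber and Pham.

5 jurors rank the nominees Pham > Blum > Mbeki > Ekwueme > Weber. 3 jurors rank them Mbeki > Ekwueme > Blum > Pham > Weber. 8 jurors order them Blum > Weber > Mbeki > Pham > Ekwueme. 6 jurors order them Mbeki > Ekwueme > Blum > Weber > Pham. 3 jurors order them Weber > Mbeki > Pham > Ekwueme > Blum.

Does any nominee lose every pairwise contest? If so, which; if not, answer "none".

Pairwise majorities:
Mbeki vs Ekwueme: 5+3+8+6+3 = 25 for Mbeki, 0 for Ekwueme — Mbeki by 25–0.
Mbeki vs Blum: Mbeki preferred on 3+6+3 = 12 ballots; Blum wins 13–12.
Mbeki vs Weber: 5+3+6 = 14 for Mbeki, 11 for Weber — Mbeki by 14–11.
Mbeki vs Pham: 20 to 5, Mbeki.
Ekwueme vs Blum: Blum wins 13–12.
Ekwueme vs Weber: Ekwueme wins 14–11.
Ekwueme vs Pham: Pham, 16–9.
Blum vs Weber: Blum, 22–3.
Blum–Pham: Blum 17–8.
Weber–Pham: Weber 17–8.
Every nominee wins at least one matchup (Mbeki beats Ekwueme; Ekwueme beats Weber; Blum beats Mbeki; Weber beats Pham; Pham beats Ekwueme), so there is no Condorcet loser.

none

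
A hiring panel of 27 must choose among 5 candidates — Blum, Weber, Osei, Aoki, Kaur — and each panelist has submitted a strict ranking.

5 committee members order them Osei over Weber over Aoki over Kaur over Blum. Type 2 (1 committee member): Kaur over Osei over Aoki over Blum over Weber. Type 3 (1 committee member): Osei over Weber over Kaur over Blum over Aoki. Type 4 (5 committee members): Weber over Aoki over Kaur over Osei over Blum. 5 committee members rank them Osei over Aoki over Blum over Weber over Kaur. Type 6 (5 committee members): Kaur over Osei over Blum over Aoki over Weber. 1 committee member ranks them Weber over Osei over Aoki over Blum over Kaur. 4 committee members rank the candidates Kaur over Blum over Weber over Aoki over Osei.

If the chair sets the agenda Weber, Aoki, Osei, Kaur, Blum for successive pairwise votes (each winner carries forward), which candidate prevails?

Round 1: Weber vs Aoki — 16–11, Weber advances.
Round 2: Weber vs Osei — 10–17, Osei advances.
Round 3: Osei vs Kaur — 12–15, Kaur advances.
Round 4: Kaur vs Blum — 21–6, Kaur advances.
The agenda winner is Kaur.

Kaur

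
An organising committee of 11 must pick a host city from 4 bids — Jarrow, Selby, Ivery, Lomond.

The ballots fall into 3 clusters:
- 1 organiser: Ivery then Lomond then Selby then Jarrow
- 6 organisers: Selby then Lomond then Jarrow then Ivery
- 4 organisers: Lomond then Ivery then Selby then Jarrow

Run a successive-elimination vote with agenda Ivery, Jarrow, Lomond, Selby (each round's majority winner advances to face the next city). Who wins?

Selby

Round 1: Ivery vs Jarrow — 5–6, Jarrow advances.
Round 2: Jarrow vs Lomond — 0–11, Lomond advances.
Round 3: Lomond vs Selby — 5–6, Selby advances.
Selby survives the agenda.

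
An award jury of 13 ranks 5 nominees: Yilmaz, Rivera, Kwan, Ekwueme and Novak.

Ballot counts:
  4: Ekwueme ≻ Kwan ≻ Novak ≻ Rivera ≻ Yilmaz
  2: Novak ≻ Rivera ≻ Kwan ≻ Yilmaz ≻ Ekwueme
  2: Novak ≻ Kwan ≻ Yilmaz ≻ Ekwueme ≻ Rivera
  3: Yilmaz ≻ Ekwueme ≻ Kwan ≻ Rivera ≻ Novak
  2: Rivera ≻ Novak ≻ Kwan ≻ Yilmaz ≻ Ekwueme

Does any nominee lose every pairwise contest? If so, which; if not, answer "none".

Head-to-head results (13 jurors):
Yilmaz vs Rivera: 5 to 8, Rivera.
Yilmaz vs Kwan: Kwan, 10–3.
Yilmaz vs Ekwueme: 2+2+3+2 = 9 for Yilmaz, 4 for Ekwueme — Yilmaz by 9–4.
Yilmaz vs Novak: Novak, 10–3.
Rivera vs Kwan: Kwan wins 9–4.
Rivera vs Ekwueme: Rivera is ranked higher on 2+2 = 4 ballots, Ekwueme on 9. Ekwueme wins 9–4.
Rivera vs Novak: Rivera is ranked higher on 3+2 = 5 ballots, Novak on 8. Novak wins 8–5.
Kwan vs Ekwueme: Kwan is ranked higher on 2+2+2 = 6 ballots, Ekwueme on 7. Ekwueme wins 7–6.
Kwan vs Novak: Kwan is ranked higher on 4+3 = 7 ballots, Novak on 6. Kwan wins 7–6.
Ekwueme vs Novak: Ekwueme wins 7–6.
Every nominee wins at least one matchup (Yilmaz beats Ekwueme; Rivera beats Yilmaz; Kwan beats Yilmaz; Ekwueme beats Rivera; Novak beats Yilmaz), so there is no Condorcet loser.

none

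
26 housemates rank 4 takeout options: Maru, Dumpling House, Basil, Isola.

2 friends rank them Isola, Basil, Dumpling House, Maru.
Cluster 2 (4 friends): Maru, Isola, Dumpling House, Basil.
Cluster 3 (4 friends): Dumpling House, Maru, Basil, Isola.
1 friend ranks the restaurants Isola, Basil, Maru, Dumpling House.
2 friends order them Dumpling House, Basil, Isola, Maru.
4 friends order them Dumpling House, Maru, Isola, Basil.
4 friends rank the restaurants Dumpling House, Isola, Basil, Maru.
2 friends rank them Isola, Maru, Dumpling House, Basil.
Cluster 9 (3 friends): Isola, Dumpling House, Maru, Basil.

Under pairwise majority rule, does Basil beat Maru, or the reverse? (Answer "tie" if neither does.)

Maru

Ballots ranking Basil above Maru: 2 + 1 + 2 + 4 = 9.
Ballots ranking Maru above Basil: 26 − 9 = 17.
Maru wins the head-to-head 17–9.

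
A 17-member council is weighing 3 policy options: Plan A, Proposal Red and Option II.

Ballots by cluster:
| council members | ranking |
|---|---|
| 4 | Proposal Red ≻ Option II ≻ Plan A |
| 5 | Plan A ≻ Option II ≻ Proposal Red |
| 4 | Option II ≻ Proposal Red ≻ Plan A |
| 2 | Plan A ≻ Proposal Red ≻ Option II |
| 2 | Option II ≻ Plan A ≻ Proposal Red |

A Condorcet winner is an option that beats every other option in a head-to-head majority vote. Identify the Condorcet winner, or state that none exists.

Option II

Head-to-head results (17 council members):
Plan A vs Proposal Red: Plan A, 9–8.
Plan A vs Option II: Option II, 10–7.
Proposal Red–Option II: Option II 11–6.
Option II defeats every rival head-to-head and is the Condorcet winner.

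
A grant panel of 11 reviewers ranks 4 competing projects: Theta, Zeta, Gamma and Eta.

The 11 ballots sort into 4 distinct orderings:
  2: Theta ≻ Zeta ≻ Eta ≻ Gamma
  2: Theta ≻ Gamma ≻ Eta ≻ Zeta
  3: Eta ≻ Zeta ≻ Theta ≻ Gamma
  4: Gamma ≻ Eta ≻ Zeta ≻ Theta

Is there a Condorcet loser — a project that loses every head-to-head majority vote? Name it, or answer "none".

Pairwise majorities:
Theta vs Zeta: 4 to 7, Zeta.
Theta–Gamma: Theta 7–4.
Theta vs Eta: 4 to 7, Eta.
Zeta vs Gamma: 5 to 6, Gamma.
Zeta vs Eta: Zeta is ranked higher on 2 ballots, Eta on 9. Eta wins 9–2.
Gamma vs Eta: Gamma is ranked higher on 2+4 = 6 ballots, Eta on 5. Gamma wins 6–5.
Every project wins at least one matchup (Theta beats Gamma; Zeta beats Theta; Gamma beats Zeta; Eta beats Theta), so there is no Condorcet loser.

none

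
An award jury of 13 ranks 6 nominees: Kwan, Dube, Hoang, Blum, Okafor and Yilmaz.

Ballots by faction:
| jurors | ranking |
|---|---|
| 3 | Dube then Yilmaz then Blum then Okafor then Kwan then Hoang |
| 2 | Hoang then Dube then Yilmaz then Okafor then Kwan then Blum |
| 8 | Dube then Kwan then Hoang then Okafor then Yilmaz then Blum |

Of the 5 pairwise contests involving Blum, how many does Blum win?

0

Blum against each rival (13 jurors):
Blum vs Kwan: 3 to 10, Kwan.
Blum vs Dube: Dube, 13–0.
Blum–Hoang: Hoang 10–3.
Blum vs Okafor: 3 for Blum, 10 for Okafor — Okafor by 10–3.
Blum–Yilmaz: Yilmaz 13–0.
Blum beats no one; loses to Kwan, Dube, Hoang, Okafor, Yilmaz — 0 pairwise wins.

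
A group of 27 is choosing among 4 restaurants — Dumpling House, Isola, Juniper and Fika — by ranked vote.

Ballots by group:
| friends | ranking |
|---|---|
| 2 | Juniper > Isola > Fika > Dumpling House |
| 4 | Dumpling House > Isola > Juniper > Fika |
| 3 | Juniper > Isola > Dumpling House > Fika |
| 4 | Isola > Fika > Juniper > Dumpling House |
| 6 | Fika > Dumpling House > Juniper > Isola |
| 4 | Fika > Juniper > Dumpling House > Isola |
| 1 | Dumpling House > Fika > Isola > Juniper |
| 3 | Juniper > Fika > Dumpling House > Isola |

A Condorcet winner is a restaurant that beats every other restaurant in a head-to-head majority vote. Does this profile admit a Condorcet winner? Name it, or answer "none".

Check each pair by majority over 27 ballots:
Dumpling House–Isola: Dumpling House 18–9.
Dumpling House vs Juniper: Juniper, 16–11.
Dumpling House–Fika: Fika 19–8.
Isola vs Juniper: Juniper wins 18–9.
Isola–Fika: Fika 14–13.
Juniper–Fika: Fika 15–12.
Fika beats each of Dumpling House, Isola, Juniper — Fika is the Condorcet winner.

Fika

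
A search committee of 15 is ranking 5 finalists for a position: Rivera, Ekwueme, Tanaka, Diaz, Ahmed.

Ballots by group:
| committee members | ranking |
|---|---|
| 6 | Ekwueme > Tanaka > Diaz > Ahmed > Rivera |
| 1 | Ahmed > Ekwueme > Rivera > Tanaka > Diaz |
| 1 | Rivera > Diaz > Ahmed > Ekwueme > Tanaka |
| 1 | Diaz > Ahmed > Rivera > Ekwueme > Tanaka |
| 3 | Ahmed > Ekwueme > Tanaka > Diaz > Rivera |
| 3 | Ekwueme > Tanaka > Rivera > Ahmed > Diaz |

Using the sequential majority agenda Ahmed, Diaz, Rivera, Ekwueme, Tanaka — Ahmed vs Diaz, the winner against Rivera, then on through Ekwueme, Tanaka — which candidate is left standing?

Ekwueme

Round 1: Ahmed vs Diaz — 7–8, Diaz advances.
Round 2: Diaz vs Rivera — 10–5, Diaz advances.
Round 3: Diaz vs Ekwueme — 2–13, Ekwueme advances.
Round 4: Ekwueme vs Tanaka — 15–0, Ekwueme advances.
The agenda winner is Ekwueme.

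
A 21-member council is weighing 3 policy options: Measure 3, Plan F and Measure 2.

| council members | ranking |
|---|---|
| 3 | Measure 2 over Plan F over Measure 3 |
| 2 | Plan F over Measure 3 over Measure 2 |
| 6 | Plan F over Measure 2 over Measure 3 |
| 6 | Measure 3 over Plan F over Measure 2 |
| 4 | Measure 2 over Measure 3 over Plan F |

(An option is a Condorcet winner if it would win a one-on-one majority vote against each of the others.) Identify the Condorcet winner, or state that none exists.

Check each pair by majority over 21 ballots:
Measure 3 vs Plan F: Plan F, 11–10.
Measure 3 vs Measure 2: Measure 2 wins 13–8.
Plan F–Measure 2: Plan F 14–7.
Plan F wins every pairwise contest, so Plan F is the Condorcet winner.

Plan F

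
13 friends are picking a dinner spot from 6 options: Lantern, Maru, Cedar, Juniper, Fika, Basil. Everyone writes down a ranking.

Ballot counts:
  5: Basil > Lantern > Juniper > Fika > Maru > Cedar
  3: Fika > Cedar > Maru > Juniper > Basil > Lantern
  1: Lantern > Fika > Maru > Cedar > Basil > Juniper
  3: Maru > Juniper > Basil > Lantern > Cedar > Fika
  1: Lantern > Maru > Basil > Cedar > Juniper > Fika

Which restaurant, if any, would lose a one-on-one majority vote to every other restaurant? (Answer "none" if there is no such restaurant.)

Cedar

Head-to-head results (13 friends):
Lantern vs Maru: Lantern wins 7–6.
Lantern vs Cedar: Lantern preferred on 5+1+3+1 = 10 ballots; Lantern wins 10–3.
Lantern vs Juniper: Lantern is ranked higher on 5+1+1 = 7 ballots, Juniper on 6. Lantern wins 7–6.
Lantern–Fika: Lantern 10–3.
Lantern vs Basil: Lantern preferred on 1+1 = 2 ballots; Basil wins 11–2.
Maru vs Cedar: Maru, 10–3.
Maru vs Juniper: Maru, 8–5.
Maru vs Fika: Fika, 9–4.
Maru vs Basil: Maru, 8–5.
Cedar vs Juniper: 5 to 8, Juniper.
Cedar vs Fika: Fika wins 9–4.
Cedar vs Basil: Cedar is ranked higher on 3+1 = 4 ballots, Basil on 9. Basil wins 9–4.
Juniper vs Fika: 5+3+1 = 9 for Juniper, 4 for Fika — Juniper by 9–4.
Juniper vs Basil: Basil, 7–6.
Fika vs Basil: Fika preferred on 3+1 = 4 ballots; Basil wins 9–4.
Cedar loses to every other restaurant — it is the Condorcet loser.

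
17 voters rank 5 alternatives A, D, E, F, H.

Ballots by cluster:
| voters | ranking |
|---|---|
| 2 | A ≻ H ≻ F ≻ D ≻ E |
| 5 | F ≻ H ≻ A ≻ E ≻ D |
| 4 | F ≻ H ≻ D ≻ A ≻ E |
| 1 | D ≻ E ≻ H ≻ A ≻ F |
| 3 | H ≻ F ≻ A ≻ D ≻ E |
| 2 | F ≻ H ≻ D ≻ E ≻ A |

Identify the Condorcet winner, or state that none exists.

Check each pair by majority over 17 ballots:
A vs D: 10 to 7, A.
A vs E: 14 to 3, A.
A vs F: 3 to 14, F.
A vs H: 2 to 15, H.
D vs E: D preferred on 2+4+1+3+2 = 12 ballots; D wins 12–5.
D vs F: D is ranked higher on 1 ballot, F on 16. F wins 16–1.
D vs H: 1 to 16, H.
E vs F: 1 to 16, F.
E vs H: E is ranked higher on 1 ballot, H on 16. H wins 16–1.
F vs H: 5+4+2 = 11 for F, 6 for H — F by 11–6.
F wins every pairwise contest, so F is the Condorcet winner.

F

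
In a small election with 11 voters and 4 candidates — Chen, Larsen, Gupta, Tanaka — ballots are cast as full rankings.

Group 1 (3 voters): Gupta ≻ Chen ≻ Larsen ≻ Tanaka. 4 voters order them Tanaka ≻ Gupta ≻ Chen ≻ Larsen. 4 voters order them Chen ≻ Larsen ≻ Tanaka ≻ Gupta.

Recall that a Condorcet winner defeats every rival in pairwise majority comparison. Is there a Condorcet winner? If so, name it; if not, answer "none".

none

Pairwise majorities:
Chen–Larsen: Chen 11–0.
Chen–Gupta: Gupta 7–4.
Chen vs Tanaka: Chen wins 7–4.
Larsen vs Gupta: Gupta wins 7–4.
Larsen vs Tanaka: Larsen wins 7–4.
Gupta vs Tanaka: Tanaka wins 8–3.
Every candidate loses at least once (Chen loses to Gupta; Larsen loses to Chen; Gupta loses to Tanaka; Tanaka loses to Chen). The majority relation contains the cycle Chen beats Tanaka beats Gupta beats Chen, so there is no Condorcet winner.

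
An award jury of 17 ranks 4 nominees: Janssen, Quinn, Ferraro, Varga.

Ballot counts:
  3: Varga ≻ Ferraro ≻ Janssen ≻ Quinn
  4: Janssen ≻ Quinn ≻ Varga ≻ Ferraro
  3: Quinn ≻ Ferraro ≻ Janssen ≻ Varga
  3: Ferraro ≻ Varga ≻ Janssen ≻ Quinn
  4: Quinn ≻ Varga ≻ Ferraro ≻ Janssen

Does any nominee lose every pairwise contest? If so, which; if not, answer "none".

none

Head-to-head results (17 jurors):
Janssen vs Quinn: Janssen wins 10–7.
Janssen–Ferraro: Ferraro 13–4.
Janssen vs Varga: 4+3 = 7 for Janssen, 10 for Varga — Varga by 10–7.
Quinn vs Ferraro: Quinn preferred on 4+3+4 = 11 ballots; Quinn wins 11–6.
Quinn vs Varga: Quinn preferred on 4+3+4 = 11 ballots; Quinn wins 11–6.
Ferraro–Varga: Varga 11–6.
Every nominee wins at least one matchup (Janssen beats Quinn; Quinn beats Ferraro; Ferraro beats Janssen; Varga beats Janssen), so there is no Condorcet loser.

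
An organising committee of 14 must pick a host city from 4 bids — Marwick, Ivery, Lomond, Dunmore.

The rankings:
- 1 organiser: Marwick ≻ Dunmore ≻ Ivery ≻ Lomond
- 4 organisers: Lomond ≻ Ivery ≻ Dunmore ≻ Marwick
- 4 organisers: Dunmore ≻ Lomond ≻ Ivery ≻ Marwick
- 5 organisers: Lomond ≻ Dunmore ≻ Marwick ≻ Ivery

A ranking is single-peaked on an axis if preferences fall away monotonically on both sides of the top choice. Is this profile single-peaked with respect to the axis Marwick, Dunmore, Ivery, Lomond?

Axis positions: Marwick=1, Dunmore=2, Ivery=3, Lomond=4.
Ballot type 1 (peak Marwick at position 1): ranking walks positions 1-2-3-4, expanding outward from the peak — single-peaked.
Ballot type 2 (peak Lomond at position 4): ranking walks positions 4-3-2-1, expanding outward from the peak — single-peaked.
Ballot type 3: ranking walks positions 2-4-3-1; Lomond is ranked above Ivery even though Ivery lies between Lomond and the peak Dunmore on the axis — preferences dip and rise again. Not single-peaked.
Ballot type 4: ranking walks positions 4-2-1-3; Dunmore is ranked above Ivery even though Ivery lies between Dunmore and the peak Lomond on the axis — preferences dip and rise again. Not single-peaked.
Ballot type 3 violates single-peakedness, so the profile is not single-peaked on this axis.

no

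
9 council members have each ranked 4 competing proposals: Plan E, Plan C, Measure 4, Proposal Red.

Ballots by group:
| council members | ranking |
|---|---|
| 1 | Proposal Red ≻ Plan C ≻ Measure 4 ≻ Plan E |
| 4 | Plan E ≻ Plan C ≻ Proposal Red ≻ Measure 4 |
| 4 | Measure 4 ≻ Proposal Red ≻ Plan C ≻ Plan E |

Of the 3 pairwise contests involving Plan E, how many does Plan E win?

Plan E against each rival (9 council members):
Plan E vs Plan C: Plan C, 5–4.
Plan E–Measure 4: Measure 4 5–4.
Plan E–Proposal Red: Proposal Red 5–4.
Plan E beats no one; loses to Plan C, Measure 4, Proposal Red — 0 pairwise wins.

0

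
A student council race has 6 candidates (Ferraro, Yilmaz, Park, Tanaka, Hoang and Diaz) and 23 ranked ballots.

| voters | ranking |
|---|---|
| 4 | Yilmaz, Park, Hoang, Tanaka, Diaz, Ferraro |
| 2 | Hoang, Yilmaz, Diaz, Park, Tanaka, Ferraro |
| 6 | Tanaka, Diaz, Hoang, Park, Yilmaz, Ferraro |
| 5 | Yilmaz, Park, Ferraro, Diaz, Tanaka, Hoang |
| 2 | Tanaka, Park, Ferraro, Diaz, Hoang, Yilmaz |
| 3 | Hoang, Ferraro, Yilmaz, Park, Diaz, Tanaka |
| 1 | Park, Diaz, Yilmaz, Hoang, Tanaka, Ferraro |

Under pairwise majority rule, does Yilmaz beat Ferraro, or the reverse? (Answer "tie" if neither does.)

Yilmaz

Ballots ranking Yilmaz above Ferraro: 4 + 2 + 6 + 5 + 1 = 18.
Ballots ranking Ferraro above Yilmaz: 23 − 18 = 5.
Yilmaz wins the head-to-head 18–5.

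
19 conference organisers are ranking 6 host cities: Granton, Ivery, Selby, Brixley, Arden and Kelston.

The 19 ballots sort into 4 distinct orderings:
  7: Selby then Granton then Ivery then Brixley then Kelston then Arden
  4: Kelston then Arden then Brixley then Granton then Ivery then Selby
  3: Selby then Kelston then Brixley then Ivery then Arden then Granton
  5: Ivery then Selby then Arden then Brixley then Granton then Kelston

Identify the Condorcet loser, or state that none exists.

none

Head-to-head results (19 organisers):
Granton vs Ivery: Granton is ranked higher on 7+4 = 11 ballots, Ivery on 8. Granton wins 11–8.
Granton vs Selby: Selby, 15–4.
Granton vs Brixley: Brixley, 12–7.
Granton vs Arden: Granton preferred on 7 ballots; Arden wins 12–7.
Granton vs Kelston: Granton is ranked higher on 7+5 = 12 ballots, Kelston on 7. Granton wins 12–7.
Ivery vs Selby: 4+5 = 9 for Ivery, 10 for Selby — Selby by 10–9.
Ivery vs Brixley: Ivery, 12–7.
Ivery vs Arden: Ivery wins 15–4.
Ivery vs Kelston: Ivery is ranked higher on 7+5 = 12 ballots, Kelston on 7. Ivery wins 12–7.
Selby vs Brixley: Selby preferred on 7+3+5 = 15 ballots; Selby wins 15–4.
Selby vs Arden: Selby, 15–4.
Selby–Kelston: Selby 15–4.
Brixley vs Arden: Brixley wins 10–9.
Brixley vs Kelston: Brixley, 12–7.
Arden vs Kelston: Arden is ranked higher on 5 ballots, Kelston on 14. Kelston wins 14–5.
Every city wins at least one matchup (Granton beats Ivery; Ivery beats Brixley; Selby beats Granton; Brixley beats Granton; Arden beats Granton; Kelston beats Arden), so there is no Condorcet loser.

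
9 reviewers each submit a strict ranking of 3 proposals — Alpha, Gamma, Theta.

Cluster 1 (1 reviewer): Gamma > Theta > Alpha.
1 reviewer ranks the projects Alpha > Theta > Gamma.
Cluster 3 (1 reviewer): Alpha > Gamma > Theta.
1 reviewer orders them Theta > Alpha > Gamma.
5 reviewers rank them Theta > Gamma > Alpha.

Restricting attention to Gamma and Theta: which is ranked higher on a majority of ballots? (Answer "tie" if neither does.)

Theta

Ballots ranking Gamma above Theta: 1 + 1 = 2.
Ballots ranking Theta above Gamma: 9 − 2 = 7.
Theta wins the head-to-head 7–2.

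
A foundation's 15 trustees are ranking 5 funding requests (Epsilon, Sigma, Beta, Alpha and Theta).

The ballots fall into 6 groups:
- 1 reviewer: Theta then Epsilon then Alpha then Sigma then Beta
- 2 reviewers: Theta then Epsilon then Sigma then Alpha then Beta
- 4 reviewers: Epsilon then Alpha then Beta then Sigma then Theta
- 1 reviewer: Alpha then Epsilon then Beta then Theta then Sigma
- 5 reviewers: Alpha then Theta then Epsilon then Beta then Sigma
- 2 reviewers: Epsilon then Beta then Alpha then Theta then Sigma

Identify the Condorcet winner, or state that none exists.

Pairwise majorities:
Epsilon–Sigma: Epsilon 15–0.
Epsilon vs Beta: Epsilon wins 15–0.
Epsilon vs Alpha: 9 to 6, Epsilon.
Epsilon–Theta: Theta 8–7.
Sigma vs Beta: Sigma is ranked higher on 1+2 = 3 ballots, Beta on 12. Beta wins 12–3.
Sigma–Alpha: Alpha 13–2.
Sigma vs Theta: Theta wins 11–4.
Beta vs Alpha: Alpha, 13–2.
Beta vs Theta: Beta is ranked higher on 4+1+2 = 7 ballots, Theta on 8. Theta wins 8–7.
Alpha–Theta: Alpha 12–3.
No project is unbeaten: Epsilon loses to Theta; Sigma loses to Epsilon; Beta loses to Epsilon; Alpha loses to Epsilon; Theta loses to Alpha. In particular Epsilon → Alpha → Theta → Epsilon is a majority cycle — no Condorcet winner exists.

none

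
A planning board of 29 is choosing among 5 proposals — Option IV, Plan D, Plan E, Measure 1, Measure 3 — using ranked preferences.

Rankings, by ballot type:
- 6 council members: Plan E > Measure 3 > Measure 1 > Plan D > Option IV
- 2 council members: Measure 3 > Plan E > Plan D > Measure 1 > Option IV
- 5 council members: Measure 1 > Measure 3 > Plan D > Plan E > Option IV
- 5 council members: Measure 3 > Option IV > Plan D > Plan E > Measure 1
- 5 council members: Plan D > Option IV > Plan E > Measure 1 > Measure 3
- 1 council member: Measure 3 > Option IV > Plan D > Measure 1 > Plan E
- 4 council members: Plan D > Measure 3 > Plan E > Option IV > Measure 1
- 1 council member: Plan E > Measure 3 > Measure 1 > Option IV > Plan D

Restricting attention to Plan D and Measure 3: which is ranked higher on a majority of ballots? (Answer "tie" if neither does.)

Ballots ranking Plan D above Measure 3: 5 + 4 = 9.
Ballots ranking Measure 3 above Plan D: 29 − 9 = 20.
Measure 3 wins the head-to-head 20–9.

Measure 3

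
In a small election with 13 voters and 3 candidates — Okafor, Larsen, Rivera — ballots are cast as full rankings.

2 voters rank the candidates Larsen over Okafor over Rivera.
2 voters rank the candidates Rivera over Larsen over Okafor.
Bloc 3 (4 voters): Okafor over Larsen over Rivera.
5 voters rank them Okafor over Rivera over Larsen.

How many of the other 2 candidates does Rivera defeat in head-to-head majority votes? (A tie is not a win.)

Rivera against each rival (13 voters):
Rivera vs Okafor: 2 to 11, Okafor.
Rivera vs Larsen: Rivera preferred on 2+5 = 7 ballots; Rivera wins 7–6.
Rivera beats Larsen; loses to Okafor — 1 pairwise win.

1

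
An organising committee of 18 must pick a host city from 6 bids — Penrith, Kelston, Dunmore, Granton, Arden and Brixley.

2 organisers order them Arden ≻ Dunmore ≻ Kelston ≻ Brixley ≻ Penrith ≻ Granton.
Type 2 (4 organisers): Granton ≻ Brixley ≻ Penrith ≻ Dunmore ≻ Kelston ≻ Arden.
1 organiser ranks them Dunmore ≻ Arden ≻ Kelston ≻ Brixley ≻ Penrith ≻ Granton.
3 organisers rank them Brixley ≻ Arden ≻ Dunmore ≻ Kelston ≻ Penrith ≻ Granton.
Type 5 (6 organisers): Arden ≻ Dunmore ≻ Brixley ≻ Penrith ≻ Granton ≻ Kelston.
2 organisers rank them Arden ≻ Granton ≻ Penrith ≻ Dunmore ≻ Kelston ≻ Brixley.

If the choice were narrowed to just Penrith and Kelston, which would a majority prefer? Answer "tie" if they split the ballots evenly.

Penrith

Ballots ranking Penrith above Kelston: 4 + 6 + 2 = 12.
Ballots ranking Kelston above Penrith: 18 − 12 = 6.
Penrith wins the head-to-head 12–6.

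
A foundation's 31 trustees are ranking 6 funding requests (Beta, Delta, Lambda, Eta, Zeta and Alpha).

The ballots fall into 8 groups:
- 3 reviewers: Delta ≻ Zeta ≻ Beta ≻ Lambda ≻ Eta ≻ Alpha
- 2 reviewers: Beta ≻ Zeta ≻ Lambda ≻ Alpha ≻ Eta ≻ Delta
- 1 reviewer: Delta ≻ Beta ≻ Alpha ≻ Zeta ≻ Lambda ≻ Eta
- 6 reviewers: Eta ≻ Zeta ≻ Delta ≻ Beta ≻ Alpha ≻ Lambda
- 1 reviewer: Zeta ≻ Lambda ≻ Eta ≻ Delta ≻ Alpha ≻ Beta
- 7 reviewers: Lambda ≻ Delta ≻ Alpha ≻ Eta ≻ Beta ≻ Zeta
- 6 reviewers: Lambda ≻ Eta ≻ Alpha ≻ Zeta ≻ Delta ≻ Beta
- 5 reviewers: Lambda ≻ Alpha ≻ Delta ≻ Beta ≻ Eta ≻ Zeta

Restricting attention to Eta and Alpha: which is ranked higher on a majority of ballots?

Ballots ranking Eta above Alpha: 3 + 6 + 1 + 6 = 16.
Ballots ranking Alpha above Eta: 31 − 16 = 15.
Eta wins the head-to-head 16–15.

Eta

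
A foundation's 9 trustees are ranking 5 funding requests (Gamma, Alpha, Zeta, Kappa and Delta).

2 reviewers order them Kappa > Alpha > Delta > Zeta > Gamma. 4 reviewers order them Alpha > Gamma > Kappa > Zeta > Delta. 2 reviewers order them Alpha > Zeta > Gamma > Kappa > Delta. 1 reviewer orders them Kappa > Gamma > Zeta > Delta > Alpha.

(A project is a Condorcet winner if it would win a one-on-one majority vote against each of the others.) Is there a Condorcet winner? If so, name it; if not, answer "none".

Alpha

Pairwise majorities:
Gamma vs Alpha: Gamma preferred on 1 ballot; Alpha wins 8–1.
Gamma vs Zeta: 5 to 4, Gamma.
Gamma vs Kappa: Gamma preferred on 4+2 = 6 ballots; Gamma wins 6–3.
Gamma vs Delta: 4+2+1 = 7 for Gamma, 2 for Delta — Gamma by 7–2.
Alpha vs Zeta: Alpha preferred on 2+4+2 = 8 ballots; Alpha wins 8–1.
Alpha vs Kappa: 4+2 = 6 for Alpha, 3 for Kappa — Alpha by 6–3.
Alpha vs Delta: 2+4+2 = 8 for Alpha, 1 for Delta — Alpha by 8–1.
Zeta vs Kappa: Zeta preferred on 2 ballots; Kappa wins 7–2.
Zeta vs Delta: 4+2+1 = 7 for Zeta, 2 for Delta — Zeta by 7–2.
Kappa vs Delta: Kappa is ranked higher on 2+4+2+1 = 9 ballots, Delta on 0. Kappa wins 9–0.
Alpha beats each of Gamma, Zeta, Kappa, Delta — Alpha is the Condorcet winner.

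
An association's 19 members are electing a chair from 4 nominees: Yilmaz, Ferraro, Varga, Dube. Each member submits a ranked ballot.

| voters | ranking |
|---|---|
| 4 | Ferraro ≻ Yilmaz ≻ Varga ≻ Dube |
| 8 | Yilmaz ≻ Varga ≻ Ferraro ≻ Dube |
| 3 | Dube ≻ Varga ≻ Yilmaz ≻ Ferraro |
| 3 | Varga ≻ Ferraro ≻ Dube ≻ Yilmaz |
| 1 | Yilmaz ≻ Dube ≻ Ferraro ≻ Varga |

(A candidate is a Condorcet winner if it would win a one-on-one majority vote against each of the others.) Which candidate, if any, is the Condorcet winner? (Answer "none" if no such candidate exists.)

Yilmaz

Head-to-head results (19 voters):
Yilmaz vs Ferraro: Yilmaz is ranked higher on 8+3+1 = 12 ballots, Ferraro on 7. Yilmaz wins 12–7.
Yilmaz vs Varga: 4+8+1 = 13 for Yilmaz, 6 for Varga — Yilmaz by 13–6.
Yilmaz vs Dube: Yilmaz preferred on 4+8+1 = 13 ballots; Yilmaz wins 13–6.
Ferraro vs Varga: Ferraro preferred on 4+1 = 5 ballots; Varga wins 14–5.
Ferraro vs Dube: 15 to 4, Ferraro.
Varga vs Dube: 4+8+3 = 15 for Varga, 4 for Dube — Varga by 15–4.
Yilmaz wins every pairwise contest, so Yilmaz is the Condorcet winner.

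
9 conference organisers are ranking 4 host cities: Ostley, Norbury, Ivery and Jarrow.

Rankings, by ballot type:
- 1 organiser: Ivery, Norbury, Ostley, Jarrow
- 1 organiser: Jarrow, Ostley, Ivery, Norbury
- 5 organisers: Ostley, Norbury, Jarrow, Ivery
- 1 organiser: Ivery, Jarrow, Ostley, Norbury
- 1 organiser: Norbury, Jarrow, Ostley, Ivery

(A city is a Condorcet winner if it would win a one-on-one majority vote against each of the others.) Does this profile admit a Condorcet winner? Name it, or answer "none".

Pairwise majorities:
Ostley vs Norbury: Ostley is ranked higher on 1+5+1 = 7 ballots, Norbury on 2. Ostley wins 7–2.
Ostley vs Ivery: 1+5+1 = 7 for Ostley, 2 for Ivery — Ostley by 7–2.
Ostley–Jarrow: Ostley 6–3.
Norbury vs Ivery: Norbury is ranked higher on 5+1 = 6 ballots, Ivery on 3. Norbury wins 6–3.
Norbury vs Jarrow: 1+5+1 = 7 for Norbury, 2 for Jarrow — Norbury by 7–2.
Ivery vs Jarrow: Ivery preferred on 1+1 = 2 ballots; Jarrow wins 7–2.
Ostley wins every pairwise contest, so Ostley is the Condorcet winner.

Ostley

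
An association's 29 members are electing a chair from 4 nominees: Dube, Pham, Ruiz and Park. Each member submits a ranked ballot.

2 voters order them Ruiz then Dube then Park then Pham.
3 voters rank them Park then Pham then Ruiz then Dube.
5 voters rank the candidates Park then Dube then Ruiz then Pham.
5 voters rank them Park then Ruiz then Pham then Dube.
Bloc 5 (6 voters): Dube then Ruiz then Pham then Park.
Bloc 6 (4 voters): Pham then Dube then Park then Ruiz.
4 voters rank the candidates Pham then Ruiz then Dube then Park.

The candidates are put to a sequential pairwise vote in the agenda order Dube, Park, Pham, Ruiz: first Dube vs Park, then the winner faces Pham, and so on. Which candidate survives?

Ruiz

Round 1: Dube vs Park — 16–13, Dube advances.
Round 2: Dube vs Pham — 13–16, Pham advances.
Round 3: Pham vs Ruiz — 11–18, Ruiz advances.
Ruiz survives the agenda.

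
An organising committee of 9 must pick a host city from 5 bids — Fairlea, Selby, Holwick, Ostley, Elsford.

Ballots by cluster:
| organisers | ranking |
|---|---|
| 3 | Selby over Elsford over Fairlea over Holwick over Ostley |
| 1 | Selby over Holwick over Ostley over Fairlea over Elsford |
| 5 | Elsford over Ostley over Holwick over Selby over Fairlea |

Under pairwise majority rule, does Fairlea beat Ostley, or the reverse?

Ostley

Ballots ranking Fairlea above Ostley: 3.
Ballots ranking Ostley above Fairlea: 9 − 3 = 6.
Ostley wins the head-to-head 6–3.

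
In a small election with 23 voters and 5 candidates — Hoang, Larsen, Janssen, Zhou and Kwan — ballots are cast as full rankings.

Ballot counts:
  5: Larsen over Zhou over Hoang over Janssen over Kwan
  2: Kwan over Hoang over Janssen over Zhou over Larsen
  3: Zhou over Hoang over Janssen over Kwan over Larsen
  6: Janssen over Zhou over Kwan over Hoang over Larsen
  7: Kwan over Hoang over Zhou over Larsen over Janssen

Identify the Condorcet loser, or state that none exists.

none

Pairwise majorities:
Hoang vs Larsen: Hoang, 18–5.
Hoang vs Janssen: 17 to 6, Hoang.
Hoang vs Zhou: Zhou, 14–9.
Hoang vs Kwan: Kwan, 15–8.
Larsen vs Janssen: 5+7 = 12 for Larsen, 11 for Janssen — Larsen by 12–11.
Larsen vs Zhou: 5 to 18, Zhou.
Larsen vs Kwan: Kwan, 18–5.
Janssen–Zhou: Zhou 15–8.
Janssen vs Kwan: Janssen preferred on 5+3+6 = 14 ballots; Janssen wins 14–9.
Zhou–Kwan: Zhou 14–9.
No candidate is winless: Hoang beats Larsen; Larsen beats Janssen; Janssen beats Kwan; Zhou beats Hoang; Kwan beats Hoang. There is no Condorcet loser.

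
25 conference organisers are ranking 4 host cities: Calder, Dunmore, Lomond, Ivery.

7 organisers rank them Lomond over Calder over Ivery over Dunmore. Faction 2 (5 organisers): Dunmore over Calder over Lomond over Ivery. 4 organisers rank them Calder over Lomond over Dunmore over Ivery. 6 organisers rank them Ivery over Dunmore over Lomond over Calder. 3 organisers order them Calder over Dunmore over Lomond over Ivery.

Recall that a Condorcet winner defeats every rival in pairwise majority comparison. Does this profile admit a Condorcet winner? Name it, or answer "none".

Head-to-head results (25 organisers):
Calder vs Dunmore: Calder wins 14–11.
Calder vs Lomond: Lomond, 13–12.
Calder vs Ivery: Calder, 19–6.
Dunmore vs Lomond: Dunmore, 14–11.
Dunmore–Ivery: Ivery 13–12.
Lomond vs Ivery: Lomond, 19–6.
Each city drops at least one matchup (Calder loses to Lomond; Dunmore loses to Calder; Lomond loses to Dunmore; Ivery loses to Calder); the cycle Calder > Dunmore > Lomond > Calder rules out a Condorcet winner.

none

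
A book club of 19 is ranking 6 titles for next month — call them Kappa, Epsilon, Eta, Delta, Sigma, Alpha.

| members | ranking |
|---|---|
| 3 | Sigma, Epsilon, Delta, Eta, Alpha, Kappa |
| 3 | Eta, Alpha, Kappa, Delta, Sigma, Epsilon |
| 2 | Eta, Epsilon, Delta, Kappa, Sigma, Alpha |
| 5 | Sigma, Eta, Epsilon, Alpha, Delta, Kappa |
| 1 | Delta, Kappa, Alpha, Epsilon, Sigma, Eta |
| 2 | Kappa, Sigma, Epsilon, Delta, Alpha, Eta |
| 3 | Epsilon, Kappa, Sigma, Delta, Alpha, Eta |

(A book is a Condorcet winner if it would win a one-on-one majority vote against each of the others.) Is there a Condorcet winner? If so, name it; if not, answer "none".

Pairwise majorities:
Kappa vs Epsilon: Epsilon, 13–6.
Kappa vs Eta: Eta wins 13–6.
Kappa–Delta: Delta 11–8.
Kappa–Sigma: Kappa 11–8.
Kappa vs Alpha: Alpha, 11–8.
Epsilon vs Eta: Eta wins 10–9.
Epsilon vs Delta: Epsilon wins 15–4.
Epsilon–Sigma: Sigma 13–6.
Epsilon vs Alpha: Epsilon wins 15–4.
Eta–Delta: Eta 10–9.
Eta vs Sigma: Sigma wins 14–5.
Eta vs Alpha: Eta wins 13–6.
Delta–Sigma: Sigma 13–6.
Delta vs Alpha: Delta wins 11–8.
Sigma vs Alpha: Sigma, 15–4.
Every book loses at least once (Kappa loses to Epsilon; Epsilon loses to Eta; Eta loses to Sigma; Delta loses to Epsilon; Sigma loses to Kappa; Alpha loses to Epsilon). The majority relation contains the cycle Kappa → Sigma → Epsilon → Kappa, so there is no Condorcet winner.

none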